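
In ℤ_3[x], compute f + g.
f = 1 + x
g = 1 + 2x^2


Add coefficients mod 3:
x^0: 1 + 1 = 2 (mod 3)
x^1: 1 + 0 = 1 (mod 3)
x^2: 0 + 2 = 2 (mod 3)
Result: 2 + x + 2x^2

f + g = 2 + x + 2x^2


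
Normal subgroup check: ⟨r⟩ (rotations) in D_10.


H = ⟨r⟩ (rotations) in D_10
The rotation subgroup ⟨r⟩ has index 2 in D_10, so it is normal

Yes, normal subgroup


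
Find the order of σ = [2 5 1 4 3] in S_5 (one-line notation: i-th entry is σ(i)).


Cycle decomposition: (1 2 5 3)
Cycle lengths: 4
Order = lcm(4) = 4

ord(σ) = 4


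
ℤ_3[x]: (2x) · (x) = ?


Expand and collect like terms; reduce coefficients mod 3:
x^0: 0·0 = 0 ≡ 0 (mod 3)
x^1: 0·1 + 2·0 = 0 ≡ 0 (mod 3)
x^2: 2·1 = 2 ≡ 2 (mod 3)
Result: 2x^2

f · g = 2x^2


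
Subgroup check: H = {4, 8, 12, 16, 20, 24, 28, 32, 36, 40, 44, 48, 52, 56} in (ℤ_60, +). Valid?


Subgroup test for H = {4, 8, 12, 16, 20, 24, 28, 32, 36, 40, 44, 48, 52, 56} in (ℤ_60, +):
(1) 0 ∈ H? No
(2) Closure: for all a,b ∈ H, (a+b) mod 60 ∈ H? No  [counterexample: 4 + 56 = 0 ∉ H]
(3) Inverses: for all a ∈ H, -a mod 60 ∈ H? Yes

No, H is not a subgroup of ℤ_60


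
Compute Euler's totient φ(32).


Factor n: 32 = 2^5
φ(n) = n · ∏(1 - 1/p) over distinct primes p | n
φ(32) = 32 · (1 - 1/2) = 16

φ(32) = 16


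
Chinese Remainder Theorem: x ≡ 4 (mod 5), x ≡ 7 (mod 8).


m₁ = 5, m₂ = 8, gcd = 1, so CRT applies. M = m₁·m₂ = 40
Let M₁ = M/m₁ = 8, M₂ = M/m₂ = 5
Find y₁ ≡ M₁⁻¹ (mod m₁): 8⁻¹ ≡ 2 (mod 5)
Find y₂ ≡ M₂⁻¹ (mod m₂): 5⁻¹ ≡ 5 (mod 8)
x = a₁·M₁·y₁ + a₂·M₂·y₂ = 4·8·2 + 7·5·5 = 239
Reduce mod 40: x ≡ 39
Check: 39 mod 5 = 4 ✓, 39 mod 8 = 7 ✓

x ≡ 39 (mod 40)


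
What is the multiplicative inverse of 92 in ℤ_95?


Use the extended Euclidean algorithm to write 1 = 92·s + 95·t; then s mod 95 is the inverse.
Euclidean algorithm:
  92 = 0·95 + 92
  95 = 1·92 + 3
  92 = 30·3 + 2
  3 = 1·2 + 1
  2 = 2·1 + 0
gcd(92,95) = 1
Back-substitution gives: 92·(-32) + 95·(31) = 1
So 92⁻¹ ≡ -32 ≡ 63 (mod 95)
Check: 92 × 63 = 5796 ≡ 1 (mod 95) ✓

92⁻¹ ≡ 63 (mod 95)


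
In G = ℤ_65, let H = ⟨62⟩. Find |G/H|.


|⟨62⟩| = n / gcd(62, 65) = 65 / 1 = 65
H is normal (ℤ_65 is abelian).
|G/H| = |G| / |H| = 65 / 65 = 1

|G/H| = 1


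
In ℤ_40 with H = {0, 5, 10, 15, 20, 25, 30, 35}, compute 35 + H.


35 + H = {35 + h (mod 40) : h ∈ H}
35+0=35, 35+5=0, 35+10=5, 35+15=10, 35+20=15, 35+25=20, 35+30=25, 35+35=30
35 + H = {0, 5, 10, 15, 20, 25, 30, 35} = 0 + H

35 + H = {0, 5, 10, 15, 20, 25, 30, 35}


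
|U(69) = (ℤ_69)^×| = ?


U(n) is the group of units mod n; |U(n)| = φ(n)
|U(69)| = φ(69) = 44

|U(69) = (ℤ_69)^×| = 44


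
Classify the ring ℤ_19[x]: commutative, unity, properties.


ℤ_19 is a field (n prime), so ℤ_19[x] is a commutative integral domain with unity
Commutative: Yes
Integral domain: Yes
Has unity: Yes

ℤ_19[x]: Commutative=Yes, Unity=Yes


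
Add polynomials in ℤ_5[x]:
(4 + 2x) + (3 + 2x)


Add coefficients mod 5:
x^0: 4 + 3 = 2 (mod 5)
x^1: 2 + 2 = 4 (mod 5)
Result: 2 + 4x

f + g = 2 + 4x


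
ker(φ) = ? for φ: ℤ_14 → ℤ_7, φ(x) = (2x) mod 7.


Kernel = preimage of identity
ker(φ) = {x ∈ ℤ_14 : 2x ≡ 0 (mod 7)}. Since 7 | 14, φ is well-defined. The kernel is the cyclic subgroup ⟨7⟩ of ℤ_14 (order 2), i.e. {0, 7}

ker(φ) = {0, 7}


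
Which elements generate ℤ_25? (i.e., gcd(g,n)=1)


g generates ℤ_n iff gcd(g,n) = 1
Prime factors of 25: 5
Generators are g ∈ {1,...,24} not divisible by any of these primes.
Generators: {1, 2, 3, 4, 6, 7, 8, 9, 11, 12, 13, 14, 16, 17, 18, 19, 21, 22, 23, 24}
Number of generators = φ(25) = 20

Generators of ℤ_25 = {1, 2, 3, 4, 6, 7, 8, 9, 11, 12, 13, 14, 16, 17, 18, 19, 21, 22, 23, 24}


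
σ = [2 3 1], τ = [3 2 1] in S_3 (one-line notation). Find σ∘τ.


σ∘τ: apply τ first, then σ
1 →τ 3 →σ 1
2 →τ 2 →σ 3
3 →τ 1 →σ 2

σ∘τ = [1 3 2]


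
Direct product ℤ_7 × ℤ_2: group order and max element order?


|ℤ_7 × ℤ_2| = 7 × 2 = 14
Max element order = lcm(7,2) = 14
Cyclic? Yes (gcd=1)

|ℤ_7×ℤ_2| = 14, max element order = 14


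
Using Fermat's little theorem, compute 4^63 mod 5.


Fermat's little theorem: if p is prime and gcd(a,p)=1, then a^(p-1) ≡ 1 (mod p)
p = 5 is prime, gcd(4,5) = 1
Reduce exponent: 63 mod 4 = 3
So 4^63 ≡ 4^3 (mod 5)
4^3 mod 5 = 4

4^63 ≡ 4 (mod 5)


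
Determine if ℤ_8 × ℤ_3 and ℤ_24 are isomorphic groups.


Comparing ℤ_8 × ℤ_3 and ℤ_24:
gcd(8,3) = 1, so ℤ_8 × ℤ_3 ≅ ℤ_24 (CRT)

Yes, ℤ_8 × ℤ_3 ≅ ℤ_24


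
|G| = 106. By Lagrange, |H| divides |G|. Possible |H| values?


Lagrange's theorem: |H| divides |G|
|G| = 106
Divisors of 106: 1, 2, 53, 106

Possible subgroup orders: {1, 2, 53, 106}


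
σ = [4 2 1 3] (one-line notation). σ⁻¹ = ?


To find σ⁻¹, swap domain and range:
σ(1) = 4 → σ⁻¹(4) = 1
σ(2) = 2 → σ⁻¹(2) = 2
σ(3) = 1 → σ⁻¹(1) = 3
σ(4) = 3 → σ⁻¹(3) = 4

σ⁻¹ = [3 2 4 1]


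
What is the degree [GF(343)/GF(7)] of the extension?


GF(343) = GF(7^3), so the extension degree is 3

[GF(343)/GF(7)] = 3


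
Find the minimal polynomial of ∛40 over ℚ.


∛40 satisfies x³ - 40 = 0, irreducible over ℚ (no rational root; 40 is not a perfect cube)

Minimal polynomial: x³ - 40


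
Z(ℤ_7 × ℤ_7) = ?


Z(G) = {g ∈ G | gx = xg for all x ∈ G}
Direct product of abelian groups is abelian, so Z(G) = G

Z(ℤ_7 × ℤ_7) = ℤ_7 × ℤ_7


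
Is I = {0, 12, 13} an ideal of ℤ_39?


Check ideal conditions for I = {0, 12, 13} in ℤ_39:
(1) I is an additive subgroup? No
(2) For r ∈ ℤ_39 and a ∈ I: r·a ∈ I? No  [counterexample: r=2, a=12, r·a mod 39 = 24 ∉ I]

No, I is not an ideal of ℤ_39


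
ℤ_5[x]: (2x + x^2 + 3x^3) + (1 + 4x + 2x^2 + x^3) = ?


Add coefficients mod 5:
x^0: 0 + 1 = 1 (mod 5)
x^1: 2 + 4 = 1 (mod 5)
x^2: 1 + 2 = 3 (mod 5)
x^3: 3 + 1 = 4 (mod 5)
Result: 1 + x + 3x^2 + 4x^3

f + g = 1 + x + 3x^2 + 4x^3


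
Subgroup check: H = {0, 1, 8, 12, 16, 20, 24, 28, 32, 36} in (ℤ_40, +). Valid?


Subgroup test for H = {0, 1, 8, 12, 16, 20, 24, 28, 32, 36} in (ℤ_40, +):
(1) 0 ∈ H? Yes
(2) Closure: for all a,b ∈ H, (a+b) mod 40 ∈ H? No  [counterexample: 1 + 1 = 2 ∉ H]
(3) Inverses: for all a ∈ H, -a mod 40 ∈ H? No

No, H is not a subgroup of ℤ_40


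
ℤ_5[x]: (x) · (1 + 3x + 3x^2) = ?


Expand and collect like terms; reduce coefficients mod 5:
x^0: 0·1 = 0 ≡ 0 (mod 5)
x^1: 0·3 + 1·1 = 1 ≡ 1 (mod 5)
x^2: 0·3 + 1·3 = 3 ≡ 3 (mod 5)
x^3: 1·3 = 3 ≡ 3 (mod 5)
Result: x + 3x^2 + 3x^3

f · g = x + 3x^2 + 3x^3


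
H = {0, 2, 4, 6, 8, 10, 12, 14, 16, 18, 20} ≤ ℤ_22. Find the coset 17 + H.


17 + H = {17 + h (mod 22) : h ∈ H}
17+0=17, 17+2=19, 17+4=21, 17+6=1, 17+8=3, 17+10=5, 17+12=7, 17+14=9, 17+16=11, 17+18=13, 17+20=15
17 + H = {1, 3, 5, 7, 9, 11, 13, 15, 17, 19, 21} = 1 + H

17 + H = {1, 3, 5, 7, 9, 11, 13, 15, 17, 19, 21}


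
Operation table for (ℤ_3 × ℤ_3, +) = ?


Elements: {(0,0), (0,1), (0,2), (1,0), (1,1), (1,2), (2,0), (2,1), (2,2)}
Operation: componentwise addition mod (3, 3)
Entry (a, b) = ((a₁+b₁) mod 3, (a₂+b₂) mod 3)

Cayley table:
      | (0,0) | (0,1) | (0,2) | (1,0) | (1,1) | (1,2) | (2,0) | (2,1) | (2,2)
(0,0) | (0,0) | (0,1) | (0,2) | (1,0) | (1,1) | (1,2) | (2,0) | (2,1) | (2,2)
(0,1) | (0,1) | (0,2) | (0,0) | (1,1) | (1,2) | (1,0) | (2,1) | (2,2) | (2,0)
(0,2) | (0,2) | (0,0) | (0,1) | (1,2) | (1,0) | (1,1) | (2,2) | (2,0) | (2,1)
(1,0) | (1,0) | (1,1) | (1,2) | (2,0) | (2,1) | (2,2) | (0,0) | (0,1) | (0,2)
(1,1) | (1,1) | (1,2) | (1,0) | (2,1) | (2,2) | (2,0) | (0,1) | (0,2) | (0,0)
(1,2) | (1,2) | (1,0) | (1,1) | (2,2) | (2,0) | (2,1) | (0,2) | (0,0) | (0,1)
(2,0) | (2,0) | (2,1) | (2,2) | (0,0) | (0,1) | (0,2) | (1,0) | (1,1) | (1,2)
(2,1) | (2,1) | (2,2) | (2,0) | (0,1) | (0,2) | (0,0) | (1,1) | (1,2) | (1,0)
(2,2) | (2,2) | (2,0) | (2,1) | (0,2) | (0,0) | (0,1) | (1,2) | (1,0) | (1,1)


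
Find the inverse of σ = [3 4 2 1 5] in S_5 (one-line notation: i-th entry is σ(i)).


To find σ⁻¹, swap domain and range:
σ(1) = 3 → σ⁻¹(3) = 1
σ(2) = 4 → σ⁻¹(4) = 2
σ(3) = 2 → σ⁻¹(2) = 3
σ(4) = 1 → σ⁻¹(1) = 4
σ(5) = 5 → σ⁻¹(5) = 5

σ⁻¹ = [4 3 1 2 5]


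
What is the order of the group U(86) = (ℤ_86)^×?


U(n) is the group of units mod n; |U(n)| = φ(n)
|U(86)| = φ(86) = 42

|U(86) = (ℤ_86)^×| = 42


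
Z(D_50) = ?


Z(G) = {g ∈ G | gx = xg for all x ∈ G}
For even n, Z(D_n) = {e, r^(n/2)}: the 180° rotation r^25 commutes with every reflection and rotation

Z(D_50) = {e, r^25}


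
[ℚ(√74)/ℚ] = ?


√74 has minimal polynomial x² - 74 (irreducible over ℚ since 74 is squarefree)

[ℚ(√74)/ℚ] = 2


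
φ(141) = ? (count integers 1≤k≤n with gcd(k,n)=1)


Factor n: 141 = 3 × 47
φ(n) = n · ∏(1 - 1/p) over distinct primes p | n
φ(141) = 141 · (1 - 1/3) · (1 - 1/47) = 92

φ(141) = 92


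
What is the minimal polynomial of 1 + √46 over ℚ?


Let α = 1 + √46. Then α - 1 = √46, so (α - 1)² = 46, giving α² - 2α - 45 = 0. Degree 2 and α ∉ ℚ, so this is the minimal polynomial.

Minimal polynomial: x² - 2x - 45


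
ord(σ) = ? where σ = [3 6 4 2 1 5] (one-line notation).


Cycle decomposition: (1 3 4 2 6 5)
Cycle lengths: 6
Order = lcm(6) = 6

ord(σ) = 6


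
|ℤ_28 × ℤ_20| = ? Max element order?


|ℤ_28 × ℤ_20| = 28 × 20 = 560
Max element order = lcm(28,20) = 140
Cyclic? No (gcd=4)

|ℤ_28×ℤ_20| = 560, max element order = 140


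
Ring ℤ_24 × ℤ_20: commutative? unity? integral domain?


Direct product ring; commutative with unity (1,1); but (1,0)·(0,1) = (0,0) gives zero divisors, so not an integral domain
Commutative: Yes
Integral domain: No
Has unity: Yes

ℤ_24 × ℤ_20: Commutative=Yes, Unity=Yes


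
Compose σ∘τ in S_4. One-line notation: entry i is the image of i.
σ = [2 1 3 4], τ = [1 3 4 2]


σ∘τ: apply τ first, then σ
1 →τ 1 →σ 2
2 →τ 3 →σ 3
3 →τ 4 →σ 4
4 →τ 2 →σ 1

σ∘τ = [2 3 4 1]


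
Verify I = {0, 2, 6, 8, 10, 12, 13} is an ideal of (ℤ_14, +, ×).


Check ideal conditions for I = {0, 2, 6, 8, 10, 12, 13} in ℤ_14:
(1) I is an additive subgroup? No
(2) For r ∈ ℤ_14 and a ∈ I: r·a ∈ I? No  [counterexample: r=2, a=2, r·a mod 14 = 4 ∉ I]

No, I is not an ideal of ℤ_14


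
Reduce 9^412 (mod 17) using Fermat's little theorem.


Fermat's little theorem: if p is prime and gcd(a,p)=1, then a^(p-1) ≡ 1 (mod p)
p = 17 is prime, gcd(9,17) = 1
Reduce exponent: 412 mod 16 = 12
So 9^412 ≡ 9^12 (mod 17)
9^12 mod 17 = 16

9^412 ≡ 16 (mod 17)


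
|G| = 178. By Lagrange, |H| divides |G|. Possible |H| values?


Lagrange's theorem: |H| divides |G|
|G| = 178
Divisors of 178: 1, 2, 89, 178

Possible subgroup orders: {1, 2, 89, 178}


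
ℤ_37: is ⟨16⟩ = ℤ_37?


g generates ℤ_n iff gcd(g, n) = 1
gcd(16, 37) = 1
Since gcd = 1, 16 is a generator.

Yes, 16 generates ℤ_37


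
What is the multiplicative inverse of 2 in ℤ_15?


Use the extended Euclidean algorithm to write 1 = 2·s + 15·t; then s mod 15 is the inverse.
Euclidean algorithm:
  2 = 0·15 + 2
  15 = 7·2 + 1
  2 = 2·1 + 0
gcd(2,15) = 1
Back-substitution gives: 2·(-7) + 15·(1) = 1
So 2⁻¹ ≡ -7 ≡ 8 (mod 15)
Check: 2 × 8 = 16 ≡ 1 (mod 15) ✓

2⁻¹ ≡ 8 (mod 15)


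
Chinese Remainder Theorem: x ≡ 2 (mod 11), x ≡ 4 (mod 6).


m₁ = 11, m₂ = 6, gcd = 1, so CRT applies. M = m₁·m₂ = 66
Let M₁ = M/m₁ = 6, M₂ = M/m₂ = 11
Find y₁ ≡ M₁⁻¹ (mod m₁): 6⁻¹ ≡ 2 (mod 11)
Find y₂ ≡ M₂⁻¹ (mod m₂): 11⁻¹ ≡ 5 (mod 6)
x = a₁·M₁·y₁ + a₂·M₂·y₂ = 2·6·2 + 4·11·5 = 244
Reduce mod 66: x ≡ 46
Check: 46 mod 11 = 2 ✓, 46 mod 6 = 4 ✓

x ≡ 46 (mod 66)


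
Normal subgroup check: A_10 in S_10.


H = A_10 in S_10
A_10 has index 2 in S_10, and every subgroup of index 2 is normal

Yes, normal subgroup


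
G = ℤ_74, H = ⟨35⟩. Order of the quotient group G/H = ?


|⟨35⟩| = n / gcd(35, 74) = 74 / 1 = 74
H is normal (ℤ_74 is abelian).
|G/H| = |G| / |H| = 74 / 74 = 1

|G/H| = 1


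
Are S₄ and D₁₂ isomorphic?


Comparing S₄ and D₁₂:
S₄ has trivial center; D₁₂ has center {e, r⁶}

No, S₄ ≇ D₁₂


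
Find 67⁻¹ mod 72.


Use the extended Euclidean algorithm to write 1 = 67·s + 72·t; then s mod 72 is the inverse.
Euclidean algorithm:
  67 = 0·72 + 67
  72 = 1·67 + 5
  67 = 13·5 + 2
  5 = 2·2 + 1
  2 = 2·1 + 0
gcd(67,72) = 1
Back-substitution gives: 67·(-29) + 72·(27) = 1
So 67⁻¹ ≡ -29 ≡ 43 (mod 72)
Check: 67 × 43 = 2881 ≡ 1 (mod 72) ✓

67⁻¹ ≡ 43 (mod 72)


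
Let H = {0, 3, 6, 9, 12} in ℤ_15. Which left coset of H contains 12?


12 + H = {12 + h (mod 15) : h ∈ H}
12+0=12, 12+3=0, 12+6=3, 12+9=6, 12+12=9
12 + H = {0, 3, 6, 9, 12} = 0 + H

12 + H = {0, 3, 6, 9, 12}


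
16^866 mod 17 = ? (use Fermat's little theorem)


Fermat's little theorem: if p is prime and gcd(a,p)=1, then a^(p-1) ≡ 1 (mod p)
p = 17 is prime, gcd(16,17) = 1
Reduce exponent: 866 mod 16 = 2
So 16^866 ≡ 16^2 (mod 17)
16^2 mod 17 = 1

16^866 ≡ 1 (mod 17)


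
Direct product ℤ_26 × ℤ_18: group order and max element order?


|ℤ_26 × ℤ_18| = 26 × 18 = 468
Max element order = lcm(26,18) = 234
Cyclic? No (gcd=2)

|ℤ_26×ℤ_18| = 468, max element order = 234


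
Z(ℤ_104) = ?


Z(G) = {g ∈ G | gx = xg for all x ∈ G}
ℤ_104 is abelian, so Z(G) = G

Z(ℤ_104) = ℤ_104


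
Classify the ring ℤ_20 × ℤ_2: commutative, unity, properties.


Direct product ring; commutative with unity (1,1); but (1,0)·(0,1) = (0,0) gives zero divisors, so not an integral domain
Commutative: Yes
Integral domain: No
Has unity: Yes

ℤ_20 × ℤ_2: Commutative=Yes, Unity=Yes


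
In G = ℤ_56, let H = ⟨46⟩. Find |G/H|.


|⟨46⟩| = n / gcd(46, 56) = 56 / 2 = 28
H is normal (ℤ_56 is abelian).
|G/H| = |G| / |H| = 56 / 28 = 2

|G/H| = 2


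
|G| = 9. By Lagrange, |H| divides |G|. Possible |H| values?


Lagrange's theorem: |H| divides |G|
|G| = 9
Divisors of 9: 1, 3, 9

Possible subgroup orders: {1, 3, 9}


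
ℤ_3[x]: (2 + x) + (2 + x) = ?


Add coefficients mod 3:
x^0: 2 + 2 = 1 (mod 3)
x^1: 1 + 1 = 2 (mod 3)
Result: 1 + 2x

f + g = 1 + 2x


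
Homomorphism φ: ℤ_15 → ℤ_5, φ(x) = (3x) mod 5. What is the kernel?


Kernel = preimage of identity
ker(φ) = {x ∈ ℤ_15 : 3x ≡ 0 (mod 5)}. Since 5 | 15, φ is well-defined. The kernel is the cyclic subgroup ⟨5⟩ of ℤ_15 (order 3), i.e. {0, 5, 10}

ker(φ) = {0, 5, 10}


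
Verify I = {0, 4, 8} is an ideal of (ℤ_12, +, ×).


Check ideal conditions for I = {0, 4, 8} in ℤ_12:
(1) I is an additive subgroup? Yes
(2) For r ∈ ℤ_12 and a ∈ I: r·a ∈ I? Yes

Yes, I is an ideal of ℤ_12


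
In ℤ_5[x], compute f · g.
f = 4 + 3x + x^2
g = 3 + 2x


Expand and collect like terms; reduce coefficients mod 5:
x^0: 4·3 = 12 ≡ 2 (mod 5)
x^1: 4·2 + 3·3 = 17 ≡ 2 (mod 5)
x^2: 3·2 + 1·3 = 9 ≡ 4 (mod 5)
x^3: 1·2 = 2 ≡ 2 (mod 5)
Result: 2 + 2x + 4x^2 + 2x^3

f · g = 2 + 2x + 4x^2 + 2x^3


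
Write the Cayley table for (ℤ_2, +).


Elements: {0, 1}
Operation: addition mod 2
Entry (a, b) = (a + b) mod 2

Cayley table:
  | 0 | 1
0 | 0 | 1
1 | 1 | 0


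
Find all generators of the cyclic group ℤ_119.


g generates ℤ_n iff gcd(g,n) = 1
Prime factors of 119: 7, 17
Generators are g ∈ {1,...,118} not divisible by any of these primes.
Generators: {1, 2, 3, 4, 5, 6, 8, 9, 10, 11, 12, 13, 15, 16, 18, 19, 20, 22, 23, 24, 25, 26, 27, 29, 30, 31, 32, 33, 36, 37, 38, 39, 40, 41, 43, 44, 45, 46, 47, 48, 50, 52, 53, 54, 55, 57, 58, 59, 60, 61, 62, 64, 65, 66, 67, 69, 71, 72, 73, 74, 75, 76, 78, 79, 80, 81, 82, 83, 86, 87, 88, 89, 90, 92, 93, 94, 95, 96, 97, 99, 100, 101, 103, 104, 106, 107, 108, 109, 110, 111, 113, 114, 115, 116, 117, 118}
Number of generators = φ(119) = 96

Generators of ℤ_119 = {1, 2, 3, 4, 5, 6, 8, 9, 10, 11, 12, 13, 15, 16, 18, 19, 20, 22, 23, 24, 25, 26, 27, 29, 30, 31, 32, 33, 36, 37, 38, 39, 40, 41, 43, 44, 45, 46, 47, 48, 50, 52, 53, 54, 55, 57, 58, 59, 60, 61, 62, 64, 65, 66, 67, 69, 71, 72, 73, 74, 75, 76, 78, 79, 80, 81, 82, 83, 86, 87, 88, 89, 90, 92, 93, 94, 95, 96, 97, 99, 100, 101, 103, 104, 106, 107, 108, 109, 110, 111, 113, 114, 115, 116, 117, 118}


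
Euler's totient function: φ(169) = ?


Factor n: 169 = 13^2
φ(n) = n · ∏(1 - 1/p) over distinct primes p | n
φ(169) = 169 · (1 - 1/13) = 156

φ(169) = 156


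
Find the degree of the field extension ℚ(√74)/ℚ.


√74 has minimal polynomial x² - 74 (irreducible over ℚ since 74 is squarefree)

[ℚ(√74)/ℚ] = 2


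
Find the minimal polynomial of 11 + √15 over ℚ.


Let α = 11 + √15. Then α - 11 = √15, so (α - 11)² = 15, giving α² - 22α + 106 = 0. Degree 2 and α ∉ ℚ, so this is the minimal polynomial.

Minimal polynomial: x² - 22x + 106


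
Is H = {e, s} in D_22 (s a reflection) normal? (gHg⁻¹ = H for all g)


H = {e, s} in D_22 (s a reflection)
r·s·r⁻¹ = sr⁻² ≠ s for n ≥ 3, so {e, s} is not closed under conjugation

No, not a normal subgroup


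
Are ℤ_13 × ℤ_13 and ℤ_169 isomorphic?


Comparing ℤ_13 × ℤ_13 and ℤ_169:
gcd(13,13) = 13 ≠ 1. Max element order in ℤ_13×ℤ_13 is lcm(13,13) = 13 < 169, so it has no element of order 169

No, ℤ_13 × ℤ_13 ≇ ℤ_169


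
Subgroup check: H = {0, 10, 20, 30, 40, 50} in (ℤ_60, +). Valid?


Subgroup test for H = {0, 10, 20, 30, 40, 50} in (ℤ_60, +):
(1) 0 ∈ H? Yes
(2) Closure: for all a,b ∈ H, (a+b) mod 60 ∈ H? Yes
(3) Inverses: for all a ∈ H, -a mod 60 ∈ H? Yes

Yes, H is a subgroup of ℤ_60


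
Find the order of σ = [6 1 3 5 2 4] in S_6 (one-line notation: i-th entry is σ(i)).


Cycle decomposition: (1 6 4 5 2)
Cycle lengths: 5
Order = lcm(5) = 5

ord(σ) = 5


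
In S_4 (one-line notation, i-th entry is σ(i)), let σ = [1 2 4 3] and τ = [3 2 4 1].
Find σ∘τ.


σ∘τ: apply τ first, then σ
1 →τ 3 →σ 4
2 →τ 2 →σ 2
3 →τ 4 →σ 3
4 →τ 1 →σ 1

σ∘τ = [4 2 3 1]


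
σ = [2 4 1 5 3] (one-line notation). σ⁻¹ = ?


To find σ⁻¹, swap domain and range:
σ(1) = 2 → σ⁻¹(2) = 1
σ(2) = 4 → σ⁻¹(4) = 2
σ(3) = 1 → σ⁻¹(1) = 3
σ(4) = 5 → σ⁻¹(5) = 4
σ(5) = 3 → σ⁻¹(3) = 5

σ⁻¹ = [3 1 5 2 4]


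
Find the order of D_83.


|D_n| = 2n (n rotations and n reflections)
|D_83| = 2×83 = 166

|D_83| = 166


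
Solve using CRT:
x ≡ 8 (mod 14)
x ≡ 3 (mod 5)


m₁ = 14, m₂ = 5, gcd = 1, so CRT applies. M = m₁·m₂ = 70
Let M₁ = M/m₁ = 5, M₂ = M/m₂ = 14
Find y₁ ≡ M₁⁻¹ (mod m₁): 5⁻¹ ≡ 3 (mod 14)
Find y₂ ≡ M₂⁻¹ (mod m₂): 14⁻¹ ≡ 4 (mod 5)
x = a₁·M₁·y₁ + a₂·M₂·y₂ = 8·5·3 + 3·14·4 = 288
Reduce mod 70: x ≡ 8
Check: 8 mod 14 = 8 ✓, 8 mod 5 = 3 ✓

x ≡ 8 (mod 70)


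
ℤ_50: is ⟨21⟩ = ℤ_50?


g generates ℤ_n iff gcd(g, n) = 1
gcd(21, 50) = 1
Since gcd = 1, 21 is a generator.

Yes, 21 generates ℤ_50


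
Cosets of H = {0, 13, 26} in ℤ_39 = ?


H = {0, 13, 26}, |H| = 3
Number of cosets = |G|/|H| = 39/3 = 13
0 + H = {0, 13, 26}
1 + H = {1, 14, 27}
2 + H = {2, 15, 28}
3 + H = {3, 16, 29}
4 + H = {4, 17, 30}
5 + H = {5, 18, 31}
6 + H = {6, 19, 32}
7 + H = {7, 20, 33}
8 + H = {8, 21, 34}
9 + H = {9, 22, 35}
10 + H = {10, 23, 36}
11 + H = {11, 24, 37}
12 + H = {12, 25, 38}

Cosets: 0+H={0,13,26}; 1+H={1,14,27}; 2+H={2,15,28}; 3+H={3,16,29}; 4+H={4,17,30}; 5+H={5,18,31}; 6+H={6,19,32}; 7+H={7,20,33}; 8+H={8,21,34}; 9+H={9,22,35}; 10+H={10,23,36}; 11+H={11,24,37}; 12+H={12,25,38}


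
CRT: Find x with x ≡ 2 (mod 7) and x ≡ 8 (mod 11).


m₁ = 7, m₂ = 11, gcd = 1, so CRT applies. M = m₁·m₂ = 77
Let M₁ = M/m₁ = 11, M₂ = M/m₂ = 7
Find y₁ ≡ M₁⁻¹ (mod m₁): 11⁻¹ ≡ 2 (mod 7)
Find y₂ ≡ M₂⁻¹ (mod m₂): 7⁻¹ ≡ 8 (mod 11)
x = a₁·M₁·y₁ + a₂·M₂·y₂ = 2·11·2 + 8·7·8 = 492
Reduce mod 77: x ≡ 30
Check: 30 mod 7 = 2 ✓, 30 mod 11 = 8 ✓

x ≡ 30 (mod 77)


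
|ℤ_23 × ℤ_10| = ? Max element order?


|ℤ_23 × ℤ_10| = 23 × 10 = 230
Max element order = lcm(23,10) = 230
Cyclic? Yes (gcd=1)

|ℤ_23×ℤ_10| = 230, max element order = 230


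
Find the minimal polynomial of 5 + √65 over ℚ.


Let α = 5 + √65. Then α - 5 = √65, so (α - 5)² = 65, giving α² - 10α - 40 = 0. Degree 2 and α ∉ ℚ, so this is the minimal polynomial.

Minimal polynomial: x² - 10x - 40


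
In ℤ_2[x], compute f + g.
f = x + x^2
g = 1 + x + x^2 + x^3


Add coefficients mod 2:
x^0: 0 + 1 = 1 (mod 2)
x^1: 1 + 1 = 0 (mod 2)
x^2: 1 + 1 = 0 (mod 2)
x^3: 0 + 1 = 1 (mod 2)
Result: 1 + x^3

f + g = 1 + x^3


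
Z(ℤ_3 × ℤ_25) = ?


Z(G) = {g ∈ G | gx = xg for all x ∈ G}
Direct product of abelian groups is abelian, so Z(G) = G

Z(ℤ_3 × ℤ_25) = ℤ_3 × ℤ_25


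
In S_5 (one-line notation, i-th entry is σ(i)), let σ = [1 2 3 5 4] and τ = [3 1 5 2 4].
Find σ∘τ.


σ∘τ: apply τ first, then σ
1 →τ 3 →σ 3
2 →τ 1 →σ 1
3 →τ 5 →σ 4
4 →τ 2 →σ 2
5 →τ 4 →σ 5

σ∘τ = [3 1 4 2 5]


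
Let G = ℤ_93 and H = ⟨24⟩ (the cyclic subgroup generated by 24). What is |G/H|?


|⟨24⟩| = n / gcd(24, 93) = 93 / 3 = 31
H is normal (ℤ_93 is abelian).
|G/H| = |G| / |H| = 93 / 31 = 3

|G/H| = 3


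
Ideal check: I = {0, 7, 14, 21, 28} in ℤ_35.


Check ideal conditions for I = {0, 7, 14, 21, 28} in ℤ_35:
(1) I is an additive subgroup? Yes
(2) For r ∈ ℤ_35 and a ∈ I: r·a ∈ I? Yes

Yes, I is an ideal of ℤ_35


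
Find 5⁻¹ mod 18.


Use the extended Euclidean algorithm to write 1 = 5·s + 18·t; then s mod 18 is the inverse.
Euclidean algorithm:
  5 = 0·18 + 5
  18 = 3·5 + 3
  5 = 1·3 + 2
  3 = 1·2 + 1
  2 = 2·1 + 0
gcd(5,18) = 1
Back-substitution gives: 5·(-7) + 18·(2) = 1
So 5⁻¹ ≡ -7 ≡ 11 (mod 18)
Check: 5 × 11 = 55 ≡ 1 (mod 18) ✓

5⁻¹ ≡ 11 (mod 18)


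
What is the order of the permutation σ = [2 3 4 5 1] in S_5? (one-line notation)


Cycle decomposition: (1 2 3 4 5)
Cycle lengths: 5
Order = lcm(5) = 5

ord(σ) = 5


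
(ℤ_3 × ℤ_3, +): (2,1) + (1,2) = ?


Operation: componentwise addition mod (3, 3)
(2,1) + (1,2) = ((a₁+b₁) mod 3, (a₂+b₂) mod 3) with a = (2,1), b = (1,2)

(2,1) + (1,2) = (0,0)


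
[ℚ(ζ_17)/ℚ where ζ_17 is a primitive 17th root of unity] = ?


[ℚ(ζ_n):ℚ] = deg Φ_n(x) = φ(n). Here φ(17) = 16

[ℚ(ζ_17)/ℚ where ζ_17 is a primitive 17th root of unity] = 16


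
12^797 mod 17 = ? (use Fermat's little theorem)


Fermat's little theorem: if p is prime and gcd(a,p)=1, then a^(p-1) ≡ 1 (mod p)
p = 17 is prime, gcd(12,17) = 1
Reduce exponent: 797 mod 16 = 13
So 12^797 ≡ 12^13 (mod 17)
12^13 mod 17 = 14

12^797 ≡ 14 (mod 17)


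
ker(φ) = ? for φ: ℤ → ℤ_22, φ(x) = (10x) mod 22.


Kernel = preimage of identity
ker(φ) = {x ∈ ℤ : 10x ≡ 0 (mod 22)}. gcd(10,22) = 2, so 10x ≡ 0 (mod 22) ⟺ x ≡ 0 (mod 22/2 = 11). Hence ker(φ) = 11ℤ

ker(φ) = 11ℤ


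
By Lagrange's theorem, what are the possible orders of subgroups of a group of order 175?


Lagrange's theorem: |H| divides |G|
|G| = 175
Divisors of 175: 1, 5, 7, 25, 35, 175

Possible subgroup orders: {1, 5, 7, 25, 35, 175}


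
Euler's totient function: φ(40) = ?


Factor n: 40 = 2^3 × 5
φ(n) = n · ∏(1 - 1/p) over distinct primes p | n
φ(40) = 40 · (1 - 1/2) · (1 - 1/5) = 16

φ(40) = 16


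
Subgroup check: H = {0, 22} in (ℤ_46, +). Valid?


Subgroup test for H = {0, 22} in (ℤ_46, +):
(1) 0 ∈ H? Yes
(2) Closure: for all a,b ∈ H, (a+b) mod 46 ∈ H? No  [counterexample: 22 + 22 = 44 ∉ H]
(3) Inverses: for all a ∈ H, -a mod 46 ∈ H? No

No, H is not a subgroup of ℤ_46


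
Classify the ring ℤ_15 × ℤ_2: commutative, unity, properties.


Direct product ring; commutative with unity (1,1); but (1,0)·(0,1) = (0,0) gives zero divisors, so not an integral domain
Commutative: Yes
Integral domain: No
Has unity: Yes

ℤ_15 × ℤ_2: Commutative=Yes, Unity=Yes


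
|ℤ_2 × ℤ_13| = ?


|A × B| = |A| · |B|
|ℤ_2 × ℤ_13| = 2 × 13 = 26

|ℤ_2 × ℤ_13| = 26


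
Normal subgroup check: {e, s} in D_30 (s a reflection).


H = {e, s} in D_30 (s a reflection)
r·s·r⁻¹ = sr⁻² ≠ s for n ≥ 3, so {e, s} is not closed under conjugation

No, not a normal subgroup


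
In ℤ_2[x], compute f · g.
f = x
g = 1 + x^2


Expand and collect like terms; reduce coefficients mod 2:
x^0: 0·1 = 0 ≡ 0 (mod 2)
x^1: 0·0 + 1·1 = 1 ≡ 1 (mod 2)
x^2: 0·1 + 1·0 = 0 ≡ 0 (mod 2)
x^3: 1·1 = 1 ≡ 1 (mod 2)
Result: x + x^3

f · g = x + x^3


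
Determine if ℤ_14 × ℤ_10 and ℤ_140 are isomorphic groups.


Comparing ℤ_14 × ℤ_10 and ℤ_140:
gcd(14,10) = 2 ≠ 1. Max element order in ℤ_14×ℤ_10 is lcm(14,10) = 70 < 140, so it has no element of order 140

No, ℤ_14 × ℤ_10 ≇ ℤ_140


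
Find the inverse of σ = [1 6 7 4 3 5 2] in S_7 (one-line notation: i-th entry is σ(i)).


To find σ⁻¹, swap domain and range:
σ(1) = 1 → σ⁻¹(1) = 1
σ(2) = 6 → σ⁻¹(6) = 2
σ(3) = 7 → σ⁻¹(7) = 3
σ(4) = 4 → σ⁻¹(4) = 4
σ(5) = 3 → σ⁻¹(3) = 5
σ(6) = 5 → σ⁻¹(5) = 6
σ(7) = 2 → σ⁻¹(2) = 7

σ⁻¹ = [1 7 5 4 6 2 3]


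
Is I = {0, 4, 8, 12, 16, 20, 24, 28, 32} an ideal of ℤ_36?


Check ideal conditions for I = {0, 4, 8, 12, 16, 20, 24, 28, 32} in ℤ_36:
(1) I is an additive subgroup? Yes
(2) For r ∈ ℤ_36 and a ∈ I: r·a ∈ I? Yes

Yes, I is an ideal of ℤ_36


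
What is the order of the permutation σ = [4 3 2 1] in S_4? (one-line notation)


Cycle decomposition: (1 4) (2 3)
Cycle lengths: 2, 2
Order = lcm(2, 2) = 2

ord(σ) = 2


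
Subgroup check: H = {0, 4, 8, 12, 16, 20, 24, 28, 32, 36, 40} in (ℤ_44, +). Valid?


Subgroup test for H = {0, 4, 8, 12, 16, 20, 24, 28, 32, 36, 40} in (ℤ_44, +):
(1) 0 ∈ H? Yes
(2) Closure: for all a,b ∈ H, (a+b) mod 44 ∈ H? Yes
(3) Inverses: for all a ∈ H, -a mod 44 ∈ H? Yes

Yes, H is a subgroup of ℤ_44


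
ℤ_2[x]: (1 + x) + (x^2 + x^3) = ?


Add coefficients mod 2:
x^0: 1 + 0 = 1 (mod 2)
x^1: 1 + 0 = 1 (mod 2)
x^2: 0 + 1 = 1 (mod 2)
x^3: 0 + 1 = 1 (mod 2)
Result: 1 + x + x^2 + x^3

f + g = 1 + x + x^2 + x^3


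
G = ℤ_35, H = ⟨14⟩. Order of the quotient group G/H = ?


|⟨14⟩| = n / gcd(14, 35) = 35 / 7 = 5
H is normal (ℤ_35 is abelian).
|G/H| = |G| / |H| = 35 / 5 = 7

|G/H| = 7


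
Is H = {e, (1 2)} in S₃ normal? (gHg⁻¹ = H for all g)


H = {e, (1 2)} in S₃
(1 3)(1 2)(1 3)⁻¹ = (2 3) ∉ {e, (1 2)}, so it is not normal

No, not a normal subgroup


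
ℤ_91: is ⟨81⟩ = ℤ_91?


g generates ℤ_n iff gcd(g, n) = 1
gcd(81, 91) = 1
Since gcd = 1, 81 is a generator.

Yes, 81 generates ℤ_91


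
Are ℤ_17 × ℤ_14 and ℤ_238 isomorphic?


Comparing ℤ_17 × ℤ_14 and ℤ_238:
gcd(17,14) = 1, so ℤ_17 × ℤ_14 ≅ ℤ_238 (CRT)

Yes, ℤ_17 × ℤ_14 ≅ ℤ_238


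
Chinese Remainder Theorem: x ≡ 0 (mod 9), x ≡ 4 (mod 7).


m₁ = 9, m₂ = 7, gcd = 1, so CRT applies. M = m₁·m₂ = 63
Let M₁ = M/m₁ = 7, M₂ = M/m₂ = 9
Find y₁ ≡ M₁⁻¹ (mod m₁): 7⁻¹ ≡ 4 (mod 9)
Find y₂ ≡ M₂⁻¹ (mod m₂): 9⁻¹ ≡ 4 (mod 7)
x = a₁·M₁·y₁ + a₂·M₂·y₂ = 0·7·4 + 4·9·4 = 144
Reduce mod 63: x ≡ 18
Check: 18 mod 9 = 0 ✓, 18 mod 7 = 4 ✓

x ≡ 18 (mod 63)


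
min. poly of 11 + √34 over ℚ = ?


Let α = 11 + √34. Then α - 11 = √34, so (α - 11)² = 34, giving α² - 22α + 87 = 0. Degree 2 and α ∉ ℚ, so this is the minimal polynomial.

Minimal polynomial: x² - 22x + 87


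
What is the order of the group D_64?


|D_n| = 2n (n rotations and n reflections)
|D_64| = 2×64 = 128

|D_64| = 128


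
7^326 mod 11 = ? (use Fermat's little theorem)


Fermat's little theorem: if p is prime and gcd(a,p)=1, then a^(p-1) ≡ 1 (mod p)
p = 11 is prime, gcd(7,11) = 1
Reduce exponent: 326 mod 10 = 6
So 7^326 ≡ 7^6 (mod 11)
7^6 mod 11 = 4

7^326 ≡ 4 (mod 11)


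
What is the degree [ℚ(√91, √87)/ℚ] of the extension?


[ℚ(√91,√87):ℚ] = [ℚ(√91,√87):ℚ(√91)]·[ℚ(√91):ℚ] = 2·2 = 4

[ℚ(√91, √87)/ℚ] = 4


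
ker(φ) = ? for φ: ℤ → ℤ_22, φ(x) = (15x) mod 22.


Kernel = preimage of identity
ker(φ) = {x ∈ ℤ : 15x ≡ 0 (mod 22)}. gcd(15,22) = 1, so 15x ≡ 0 (mod 22) ⟺ x ≡ 0 (mod 22/1 = 22). Hence ker(φ) = 22ℤ

ker(φ) = 22ℤ


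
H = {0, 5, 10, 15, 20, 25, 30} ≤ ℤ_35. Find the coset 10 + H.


10 + H = {10 + h (mod 35) : h ∈ H}
10+0=10, 10+5=15, 10+10=20, 10+15=25, 10+20=30, 10+25=0, 10+30=5
10 + H = {0, 5, 10, 15, 20, 25, 30} = 0 + H

10 + H = {0, 5, 10, 15, 20, 25, 30}


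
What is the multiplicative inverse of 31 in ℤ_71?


Use the extended Euclidean algorithm to write 1 = 31·s + 71·t; then s mod 71 is the inverse.
Euclidean algorithm:
  31 = 0·71 + 31
  71 = 2·31 + 9
  31 = 3·9 + 4
  9 = 2·4 + 1
  4 = 4·1 + 0
gcd(31,71) = 1
Back-substitution gives: 31·(-16) + 71·(7) = 1
So 31⁻¹ ≡ -16 ≡ 55 (mod 71)
Check: 31 × 55 = 1705 ≡ 1 (mod 71) ✓

31⁻¹ ≡ 55 (mod 71)


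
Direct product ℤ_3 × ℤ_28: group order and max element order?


|ℤ_3 × ℤ_28| = 3 × 28 = 84
Max element order = lcm(3,28) = 84
Cyclic? Yes (gcd=1)

|ℤ_3×ℤ_28| = 84, max element order = 84


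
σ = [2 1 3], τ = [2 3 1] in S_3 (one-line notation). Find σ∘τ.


σ∘τ: apply τ first, then σ
1 →τ 2 →σ 1
2 →τ 3 →σ 3
3 →τ 1 →σ 2

σ∘τ = [1 3 2]


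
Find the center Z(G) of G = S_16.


Z(G) = {g ∈ G | gx = xg for all x ∈ G}
S_n is non-abelian for n ≥ 3; Z(S_16) is trivial

Z(S_16) = {e}


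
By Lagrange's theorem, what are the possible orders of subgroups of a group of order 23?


Lagrange's theorem: |H| divides |G|
|G| = 23
Divisors of 23: 1, 23

Possible subgroup orders: {1, 23}


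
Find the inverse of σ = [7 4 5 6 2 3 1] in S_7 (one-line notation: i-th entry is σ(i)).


To find σ⁻¹, swap domain and range:
σ(1) = 7 → σ⁻¹(7) = 1
σ(2) = 4 → σ⁻¹(4) = 2
σ(3) = 5 → σ⁻¹(5) = 3
σ(4) = 6 → σ⁻¹(6) = 4
σ(5) = 2 → σ⁻¹(2) = 5
σ(6) = 3 → σ⁻¹(3) = 6
σ(7) = 1 → σ⁻¹(1) = 7

σ⁻¹ = [7 5 6 2 3 4 1]


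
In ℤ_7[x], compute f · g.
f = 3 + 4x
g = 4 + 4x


Expand and collect like terms; reduce coefficients mod 7:
x^0: 3·4 = 12 ≡ 5 (mod 7)
x^1: 3·4 + 4·4 = 28 ≡ 0 (mod 7)
x^2: 4·4 = 16 ≡ 2 (mod 7)
Result: 5 + 2x^2

f · g = 5 + 2x^2


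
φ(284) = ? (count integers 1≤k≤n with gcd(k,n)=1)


Factor n: 284 = 2^2 × 71
φ(n) = n · ∏(1 - 1/p) over distinct primes p | n
φ(284) = 284 · (1 - 1/2) · (1 - 1/71) = 140

φ(284) = 140


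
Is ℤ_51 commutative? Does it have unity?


ℤ_51 is a commutative ring with unity 1; 51 = 3×17 is composite, so 3·17 ≡ 0 gives zero divisors (not an integral domain)
Commutative: Yes
Integral domain: No
Has unity: Yes

ℤ_51: Commutative=Yes, Unity=Yes


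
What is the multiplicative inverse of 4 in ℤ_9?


Use the extended Euclidean algorithm to write 1 = 4·s + 9·t; then s mod 9 is the inverse.
Euclidean algorithm:
  4 = 0·9 + 4
  9 = 2·4 + 1
  4 = 4·1 + 0
gcd(4,9) = 1
Back-substitution gives: 4·(-2) + 9·(1) = 1
So 4⁻¹ ≡ -2 ≡ 7 (mod 9)
Check: 4 × 7 = 28 ≡ 1 (mod 9) ✓

4⁻¹ ≡ 7 (mod 9)


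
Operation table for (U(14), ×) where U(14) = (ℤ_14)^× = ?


Elements: {1, 3, 5, 9, 11, 13}
Operation: multiplication mod 14
Entry (a, b) = (a × b) mod 14

Cayley table:
   |  1 |  3 |  5 |  9 | 11 | 13
 1 |  1 |  3 |  5 |  9 | 11 | 13
 3 |  3 |  9 |  1 | 13 |  5 | 11
 5 |  5 |  1 | 11 |  3 | 13 |  9
 9 |  9 | 13 |  3 | 11 |  1 |  5
11 | 11 |  5 | 13 |  1 |  9 |  3
13 | 13 | 11 |  9 |  5 |  3 |  1


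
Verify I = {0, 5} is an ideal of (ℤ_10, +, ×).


Check ideal conditions for I = {0, 5} in ℤ_10:
(1) I is an additive subgroup? Yes
(2) For r ∈ ℤ_10 and a ∈ I: r·a ∈ I? Yes

Yes, I is an ideal of ℤ_10


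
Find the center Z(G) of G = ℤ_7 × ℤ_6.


Z(G) = {g ∈ G | gx = xg for all x ∈ G}
Direct product of abelian groups is abelian, so Z(G) = G

Z(ℤ_7 × ℤ_6) = ℤ_7 × ℤ_6


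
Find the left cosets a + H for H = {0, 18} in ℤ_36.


H = {0, 18}, |H| = 2
Number of cosets = |G|/|H| = 36/2 = 18
0 + H = {0, 18}
1 + H = {1, 19}
2 + H = {2, 20}
3 + H = {3, 21}
4 + H = {4, 22}
5 + H = {5, 23}
6 + H = {6, 24}
7 + H = {7, 25}
8 + H = {8, 26}
9 + H = {9, 27}
10 + H = {10, 28}
11 + H = {11, 29}
12 + H = {12, 30}
13 + H = {13, 31}
14 + H = {14, 32}
15 + H = {15, 33}
16 + H = {16, 34}
17 + H = {17, 35}

Cosets: 0+H={0,18}; 1+H={1,19}; 2+H={2,20}; 3+H={3,21}; 4+H={4,22}; 5+H={5,23}; 6+H={6,24}; 7+H={7,25}; 8+H={8,26}; 9+H={9,27}; 10+H={10,28}; 11+H={11,29}; 12+H={12,30}; 13+H={13,31}; 14+H={14,32}; 15+H={15,33}; 16+H={16,34}; 17+H={17,35}


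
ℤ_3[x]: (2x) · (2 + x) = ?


Expand and collect like terms; reduce coefficients mod 3:
x^0: 0·2 = 0 ≡ 0 (mod 3)
x^1: 0·1 + 2·2 = 4 ≡ 1 (mod 3)
x^2: 2·1 = 2 ≡ 2 (mod 3)
Result: x + 2x^2

f · g = x + 2x^2


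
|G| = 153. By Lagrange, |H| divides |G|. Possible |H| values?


Lagrange's theorem: |H| divides |G|
|G| = 153
Divisors of 153: 1, 3, 9, 17, 51, 153

Possible subgroup orders: {1, 3, 9, 17, 51, 153}


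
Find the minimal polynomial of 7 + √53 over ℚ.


Let α = 7 + √53. Then α - 7 = √53, so (α - 7)² = 53, giving α² - 14α - 4 = 0. Degree 2 and α ∉ ℚ, so this is the minimal polynomial.

Minimal polynomial: x² - 14x - 4


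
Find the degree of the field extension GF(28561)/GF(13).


GF(28561) = GF(13^4), so the extension degree is 4

[GF(28561)/GF(13)] = 4


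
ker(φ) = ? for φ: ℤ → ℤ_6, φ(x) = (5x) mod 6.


Kernel = preimage of identity
ker(φ) = {x ∈ ℤ : 5x ≡ 0 (mod 6)}. gcd(5,6) = 1, so 5x ≡ 0 (mod 6) ⟺ x ≡ 0 (mod 6/1 = 6). Hence ker(φ) = 6ℤ

ker(φ) = 6ℤ


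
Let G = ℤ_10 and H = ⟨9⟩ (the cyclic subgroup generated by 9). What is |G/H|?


|⟨9⟩| = n / gcd(9, 10) = 10 / 1 = 10
H is normal (ℤ_10 is abelian).
|G/H| = |G| / |H| = 10 / 10 = 1

|G/H| = 1


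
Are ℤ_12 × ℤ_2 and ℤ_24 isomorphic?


Comparing ℤ_12 × ℤ_2 and ℤ_24:
gcd(12,2) = 2 ≠ 1. Max element order in ℤ_12×ℤ_2 is lcm(12,2) = 12 < 24, so it has no element of order 24

No, ℤ_12 × ℤ_2 ≇ ℤ_24


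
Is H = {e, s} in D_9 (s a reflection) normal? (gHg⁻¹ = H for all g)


H = {e, s} in D_9 (s a reflection)
r·s·r⁻¹ = sr⁻² ≠ s for n ≥ 3, so {e, s} is not closed under conjugation

No, not a normal subgroup


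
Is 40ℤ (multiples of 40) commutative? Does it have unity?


40ℤ is a commutative ring under +,× but has no multiplicative identity (1 ∉ 40ℤ); it has no zero divisors, but without unity it is not an integral domain
Commutative: Yes
Integral domain: No
Has unity: No

40ℤ (multiples of 40): Commutative=Yes, Unity=No


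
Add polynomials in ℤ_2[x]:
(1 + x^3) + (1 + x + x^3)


Add coefficients mod 2:
x^0: 1 + 1 = 0 (mod 2)
x^1: 0 + 1 = 1 (mod 2)
x^2: 0 + 0 = 0 (mod 2)
x^3: 1 + 1 = 0 (mod 2)
Result: x

f + g = x


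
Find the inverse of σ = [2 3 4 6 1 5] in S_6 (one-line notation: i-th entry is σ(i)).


To find σ⁻¹, swap domain and range:
σ(1) = 2 → σ⁻¹(2) = 1
σ(2) = 3 → σ⁻¹(3) = 2
σ(3) = 4 → σ⁻¹(4) = 3
σ(4) = 6 → σ⁻¹(6) = 4
σ(5) = 1 → σ⁻¹(1) = 5
σ(6) = 5 → σ⁻¹(5) = 6

σ⁻¹ = [5 1 2 3 6 4]


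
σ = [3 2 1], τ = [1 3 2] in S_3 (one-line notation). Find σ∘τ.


σ∘τ: apply τ first, then σ
1 →τ 1 →σ 3
2 →τ 3 →σ 1
3 →τ 2 →σ 2

σ∘τ = [3 1 2]


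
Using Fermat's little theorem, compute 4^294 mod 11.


Fermat's little theorem: if p is prime and gcd(a,p)=1, then a^(p-1) ≡ 1 (mod p)
p = 11 is prime, gcd(4,11) = 1
Reduce exponent: 294 mod 10 = 4
So 4^294 ≡ 4^4 (mod 11)
4^4 mod 11 = 3

4^294 ≡ 3 (mod 11)


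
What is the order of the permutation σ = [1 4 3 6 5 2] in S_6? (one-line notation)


Cycle decomposition: (2 4 6)
Cycle lengths: 3
Order = lcm(3) = 3

ord(σ) = 3


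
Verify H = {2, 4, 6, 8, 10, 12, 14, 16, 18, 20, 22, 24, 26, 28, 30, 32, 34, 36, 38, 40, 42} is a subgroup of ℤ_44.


Subgroup test for H = {2, 4, 6, 8, 10, 12, 14, 16, 18, 20, 22, 24, 26, 28, 30, 32, 34, 36, 38, 40, 42} in (ℤ_44, +):
(1) 0 ∈ H? No
(2) Closure: for all a,b ∈ H, (a+b) mod 44 ∈ H? No  [counterexample: 2 + 42 = 0 ∉ H]
(3) Inverses: for all a ∈ H, -a mod 44 ∈ H? Yes

No, H is not a subgroup of ℤ_44


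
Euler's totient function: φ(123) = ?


Factor n: 123 = 3 × 41
φ(n) = n · ∏(1 - 1/p) over distinct primes p | n
φ(123) = 123 · (1 - 1/3) · (1 - 1/41) = 80

φ(123) = 80


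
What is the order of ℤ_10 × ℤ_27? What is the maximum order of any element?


|ℤ_10 × ℤ_27| = 10 × 27 = 270
Max element order = lcm(10,27) = 270
Cyclic? Yes (gcd=1)

|ℤ_10×ℤ_27| = 270, max element order = 270


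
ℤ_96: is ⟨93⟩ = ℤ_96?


g generates ℤ_n iff gcd(g, n) = 1
gcd(93, 96) = 3
Since gcd = 3 ≠ 1, ⟨93⟩ has order 32 < 96, so 93 is not a generator.

No, 93 does not generate ℤ_96


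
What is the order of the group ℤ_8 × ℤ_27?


|A × B| = |A| · |B|
|ℤ_8 × ℤ_27| = 8 × 27 = 216

|ℤ_8 × ℤ_27| = 216


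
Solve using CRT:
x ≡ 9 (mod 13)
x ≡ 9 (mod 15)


m₁ = 13, m₂ = 15, gcd = 1, so CRT applies. M = m₁·m₂ = 195
Let M₁ = M/m₁ = 15, M₂ = M/m₂ = 13
Find y₁ ≡ M₁⁻¹ (mod m₁): 15⁻¹ ≡ 7 (mod 13)
Find y₂ ≡ M₂⁻¹ (mod m₂): 13⁻¹ ≡ 7 (mod 15)
x = a₁·M₁·y₁ + a₂·M₂·y₂ = 9·15·7 + 9·13·7 = 1764
Reduce mod 195: x ≡ 9
Check: 9 mod 13 = 9 ✓, 9 mod 15 = 9 ✓

x ≡ 9 (mod 195)


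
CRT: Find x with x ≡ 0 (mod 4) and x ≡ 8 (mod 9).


m₁ = 4, m₂ = 9, gcd = 1, so CRT applies. M = m₁·m₂ = 36
Let M₁ = M/m₁ = 9, M₂ = M/m₂ = 4
Find y₁ ≡ M₁⁻¹ (mod m₁): 9⁻¹ ≡ 1 (mod 4)
Find y₂ ≡ M₂⁻¹ (mod m₂): 4⁻¹ ≡ 7 (mod 9)
x = a₁·M₁·y₁ + a₂·M₂·y₂ = 0·9·1 + 8·4·7 = 224
Reduce mod 36: x ≡ 8
Check: 8 mod 4 = 0 ✓, 8 mod 9 = 8 ✓

x ≡ 8 (mod 36)


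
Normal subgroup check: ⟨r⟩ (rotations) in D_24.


H = ⟨r⟩ (rotations) in D_24
The rotation subgroup ⟨r⟩ has index 2 in D_24, so it is normal

Yes, normal subgroup


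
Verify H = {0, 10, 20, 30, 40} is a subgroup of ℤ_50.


Subgroup test for H = {0, 10, 20, 30, 40} in (ℤ_50, +):
(1) 0 ∈ H? Yes
(2) Closure: for all a,b ∈ H, (a+b) mod 50 ∈ H? Yes
(3) Inverses: for all a ∈ H, -a mod 50 ∈ H? Yes

Yes, H is a subgroup of ℤ_50


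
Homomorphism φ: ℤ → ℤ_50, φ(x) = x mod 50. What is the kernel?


Kernel = preimage of identity
ker(φ) = {x ∈ ℤ : x ≡ 0 (mod 50)} = 50ℤ = {0, ±50, ±100, ...}

ker(φ) = 50ℤ


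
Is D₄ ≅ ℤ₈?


Comparing D₄ and ℤ₈:
D₄ is non-abelian, ℤ₈ is abelian

No, D₄ ≇ ℤ₈


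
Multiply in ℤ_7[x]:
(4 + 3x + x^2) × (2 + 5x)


Expand and collect like terms; reduce coefficients mod 7:
x^0: 4·2 = 8 ≡ 1 (mod 7)
x^1: 4·5 + 3·2 = 26 ≡ 5 (mod 7)
x^2: 3·5 + 1·2 = 17 ≡ 3 (mod 7)
x^3: 1·5 = 5 ≡ 5 (mod 7)
Result: 1 + 5x + 3x^2 + 5x^3

f · g = 1 + 5x + 3x^2 + 5x^3
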